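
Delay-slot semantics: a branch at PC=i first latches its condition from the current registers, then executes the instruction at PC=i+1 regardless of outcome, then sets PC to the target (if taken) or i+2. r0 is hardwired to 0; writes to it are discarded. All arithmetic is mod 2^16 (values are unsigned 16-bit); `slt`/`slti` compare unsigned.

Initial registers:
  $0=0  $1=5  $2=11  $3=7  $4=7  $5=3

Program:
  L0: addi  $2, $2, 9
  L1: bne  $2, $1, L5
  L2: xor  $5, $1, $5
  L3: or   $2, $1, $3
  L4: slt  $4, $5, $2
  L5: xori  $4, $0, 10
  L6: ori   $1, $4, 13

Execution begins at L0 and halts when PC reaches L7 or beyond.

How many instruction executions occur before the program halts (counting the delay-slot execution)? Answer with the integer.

PC=0  addi  $2, $2, 9        | $0=0 $1=5 $2=20 $3=7 $4=7 $5=3
PC=1  bne  $2, $1, L5        | $0=0 $1=5 $2=20 $3=7 $4=7 $5=3  [TAKEN]
PC=2  xor  $5, $1, $5        | $0=0 $1=5 $2=20 $3=7 $4=7 $5=6
PC=5  xori  $4, $0, 10       | $0=0 $1=5 $2=20 $3=7 $4=10 $5=6
PC=6  ori   $1, $4, 13       | $0=0 $1=15 $2=20 $3=7 $4=10 $5=6

5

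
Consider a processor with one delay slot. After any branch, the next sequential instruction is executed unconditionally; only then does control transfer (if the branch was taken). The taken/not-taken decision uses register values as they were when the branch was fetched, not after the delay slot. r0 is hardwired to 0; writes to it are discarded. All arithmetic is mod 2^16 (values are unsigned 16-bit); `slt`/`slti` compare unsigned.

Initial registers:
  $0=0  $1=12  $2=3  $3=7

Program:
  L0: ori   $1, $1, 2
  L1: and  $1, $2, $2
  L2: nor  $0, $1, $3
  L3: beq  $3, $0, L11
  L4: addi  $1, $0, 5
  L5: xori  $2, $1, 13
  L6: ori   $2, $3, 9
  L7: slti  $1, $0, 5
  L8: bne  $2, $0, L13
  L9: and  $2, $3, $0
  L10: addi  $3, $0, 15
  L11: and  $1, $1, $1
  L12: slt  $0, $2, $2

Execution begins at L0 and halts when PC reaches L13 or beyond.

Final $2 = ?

[0] ori   $1, $1, 2  →  {$0:0, $1:14, $2:3, $3:7}
[1] and  $1, $2, $2  →  {$0:0, $1:3, $2:3, $3:7}
[2] nor  $0, $1, $3  →  {$0:0, $1:3, $2:3, $3:7}
[3] beq  $3, $0, L11  →  {$0:0, $1:3, $2:3, $3:7}  ⟨branch fallthrough⟩
[4] addi  $1, $0, 5  →  {$0:0, $1:5, $2:3, $3:7}
[5] xori  $2, $1, 13  →  {$0:0, $1:5, $2:8, $3:7}
[6] ori   $2, $3, 9  →  {$0:0, $1:5, $2:15, $3:7}
[7] slti  $1, $0, 5  →  {$0:0, $1:1, $2:15, $3:7}
[8] bne  $2, $0, L13  →  {$0:0, $1:1, $2:15, $3:7}  ⟨branch taken⟩
[9] and  $2, $3, $0  →  {$0:0, $1:1, $2:0, $3:7}

0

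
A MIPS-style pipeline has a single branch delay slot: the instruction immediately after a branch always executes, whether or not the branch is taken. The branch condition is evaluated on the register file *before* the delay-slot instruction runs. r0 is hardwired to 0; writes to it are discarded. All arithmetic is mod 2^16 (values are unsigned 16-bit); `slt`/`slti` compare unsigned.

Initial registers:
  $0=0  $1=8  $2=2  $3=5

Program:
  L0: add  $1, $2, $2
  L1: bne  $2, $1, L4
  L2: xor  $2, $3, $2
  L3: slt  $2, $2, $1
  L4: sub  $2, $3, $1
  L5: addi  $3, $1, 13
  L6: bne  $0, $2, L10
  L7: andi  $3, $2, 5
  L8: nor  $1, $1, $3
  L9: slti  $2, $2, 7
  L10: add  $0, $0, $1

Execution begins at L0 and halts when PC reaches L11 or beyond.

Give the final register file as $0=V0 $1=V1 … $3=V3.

  step pc=0: add  $1, $2, $2  regs=(0,4,2,5)
  step pc=1: bne  $2, $1, L4  cond=T  regs=(0,4,2,5)
  step pc=2: xor  $2, $3, $2  regs=(0,4,7,5)
  step pc=4: sub  $2, $3, $1  regs=(0,4,1,5)
  step pc=5: addi  $3, $1, 13  regs=(0,4,1,17)
  step pc=6: bne  $0, $2, L10  cond=T  regs=(0,4,1,17)
  step pc=7: andi  $3, $2, 5  regs=(0,4,1,1)
  step pc=10: add  $0, $0, $1  regs=(0,4,1,1)

$0=0 $1=4 $2=1 $3=1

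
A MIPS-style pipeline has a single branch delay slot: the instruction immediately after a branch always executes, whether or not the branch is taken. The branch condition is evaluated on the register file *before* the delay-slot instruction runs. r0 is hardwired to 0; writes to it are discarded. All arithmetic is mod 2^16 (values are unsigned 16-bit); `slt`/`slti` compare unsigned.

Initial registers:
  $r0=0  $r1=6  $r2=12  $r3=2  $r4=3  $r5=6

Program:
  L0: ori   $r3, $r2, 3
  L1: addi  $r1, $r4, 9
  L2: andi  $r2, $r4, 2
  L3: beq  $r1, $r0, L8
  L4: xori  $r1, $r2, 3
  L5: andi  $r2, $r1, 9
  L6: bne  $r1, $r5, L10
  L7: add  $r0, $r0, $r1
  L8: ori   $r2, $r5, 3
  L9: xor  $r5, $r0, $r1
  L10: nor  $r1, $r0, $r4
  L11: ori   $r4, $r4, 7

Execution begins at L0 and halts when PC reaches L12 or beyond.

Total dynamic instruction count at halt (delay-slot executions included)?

10

#0 ori   $r3, $r2, 3 ; 0/6/12/15/3/6
#1 addi  $r1, $r4, 9 ; 0/12/12/15/3/6
#2 andi  $r2, $r4, 2 ; 0/12/2/15/3/6
#3 beq  $r1, $r0, L8 ; 0/12/2/15/3/6 ; →fallthru
#4 xori  $r1, $r2, 3 ; 0/1/2/15/3/6
#5 andi  $r2, $r1, 9 ; 0/1/1/15/3/6
#6 bne  $r1, $r5, L10 ; 0/1/1/15/3/6 ; →target
#7 add  $r0, $r0, $r1 ; 0/1/1/15/3/6
#10 nor  $r1, $r0, $r4 ; 0/65532/1/15/3/6
#11 ori   $r4, $r4, 7 ; 0/65532/1/15/7/6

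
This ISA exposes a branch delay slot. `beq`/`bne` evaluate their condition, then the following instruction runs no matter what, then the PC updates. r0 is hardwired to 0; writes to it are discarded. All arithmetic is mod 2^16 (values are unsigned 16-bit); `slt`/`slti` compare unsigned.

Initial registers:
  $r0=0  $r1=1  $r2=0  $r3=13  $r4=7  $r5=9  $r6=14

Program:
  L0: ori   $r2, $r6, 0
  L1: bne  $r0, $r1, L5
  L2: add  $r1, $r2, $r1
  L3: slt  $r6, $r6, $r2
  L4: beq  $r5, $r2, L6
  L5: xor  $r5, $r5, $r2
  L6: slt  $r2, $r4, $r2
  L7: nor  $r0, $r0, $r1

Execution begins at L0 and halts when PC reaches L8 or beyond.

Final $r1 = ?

PC=0  ori   $r2, $r6, 0      | $r0=0 $r1=1 $r2=14 $r3=13 $r4=7 $r5=9 $r6=14
PC=1  bne  $r0, $r1, L5      | $r0=0 $r1=1 $r2=14 $r3=13 $r4=7 $r5=9 $r6=14  [TAKEN]
PC=2  add  $r1, $r2, $r1     | $r0=0 $r1=15 $r2=14 $r3=13 $r4=7 $r5=9 $r6=14
PC=5  xor  $r5, $r5, $r2     | $r0=0 $r1=15 $r2=14 $r3=13 $r4=7 $r5=7 $r6=14
PC=6  slt  $r2, $r4, $r2     | $r0=0 $r1=15 $r2=1 $r3=13 $r4=7 $r5=7 $r6=14
PC=7  nor  $r0, $r0, $r1     | $r0=0 $r1=15 $r2=1 $r3=13 $r4=7 $r5=7 $r6=14

15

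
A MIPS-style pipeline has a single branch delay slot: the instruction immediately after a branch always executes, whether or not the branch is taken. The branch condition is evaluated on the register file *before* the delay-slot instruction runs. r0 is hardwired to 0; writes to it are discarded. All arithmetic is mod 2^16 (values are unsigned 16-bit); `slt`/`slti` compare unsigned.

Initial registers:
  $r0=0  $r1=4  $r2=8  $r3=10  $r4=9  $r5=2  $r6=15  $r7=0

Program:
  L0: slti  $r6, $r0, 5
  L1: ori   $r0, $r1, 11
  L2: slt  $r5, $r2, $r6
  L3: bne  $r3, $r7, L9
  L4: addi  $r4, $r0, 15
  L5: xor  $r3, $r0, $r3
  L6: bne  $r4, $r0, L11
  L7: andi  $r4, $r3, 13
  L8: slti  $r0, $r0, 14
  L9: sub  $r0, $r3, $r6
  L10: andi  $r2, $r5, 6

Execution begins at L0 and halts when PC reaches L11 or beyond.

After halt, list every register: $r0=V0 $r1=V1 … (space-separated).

[0] slti  $r6, $r0, 5  →  {$r0:0, $r1:4, $r2:8, $r3:10, $r4:9, $r5:2, $r6:1, $r7:0}
[1] ori   $r0, $r1, 11  →  {$r0:0, $r1:4, $r2:8, $r3:10, $r4:9, $r5:2, $r6:1, $r7:0}
[2] slt  $r5, $r2, $r6  →  {$r0:0, $r1:4, $r2:8, $r3:10, $r4:9, $r5:0, $r6:1, $r7:0}
[3] bne  $r3, $r7, L9  →  {$r0:0, $r1:4, $r2:8, $r3:10, $r4:9, $r5:0, $r6:1, $r7:0}  ⟨branch taken⟩
[4] addi  $r4, $r0, 15  →  {$r0:0, $r1:4, $r2:8, $r3:10, $r4:15, $r5:0, $r6:1, $r7:0}
[9] sub  $r0, $r3, $r6  →  {$r0:0, $r1:4, $r2:8, $r3:10, $r4:15, $r5:0, $r6:1, $r7:0}
[10] andi  $r2, $r5, 6  →  {$r0:0, $r1:4, $r2:0, $r3:10, $r4:15, $r5:0, $r6:1, $r7:0}

$r0=0 $r1=4 $r2=0 $r3=10 $r4=15 $r5=0 $r6=1 $r7=0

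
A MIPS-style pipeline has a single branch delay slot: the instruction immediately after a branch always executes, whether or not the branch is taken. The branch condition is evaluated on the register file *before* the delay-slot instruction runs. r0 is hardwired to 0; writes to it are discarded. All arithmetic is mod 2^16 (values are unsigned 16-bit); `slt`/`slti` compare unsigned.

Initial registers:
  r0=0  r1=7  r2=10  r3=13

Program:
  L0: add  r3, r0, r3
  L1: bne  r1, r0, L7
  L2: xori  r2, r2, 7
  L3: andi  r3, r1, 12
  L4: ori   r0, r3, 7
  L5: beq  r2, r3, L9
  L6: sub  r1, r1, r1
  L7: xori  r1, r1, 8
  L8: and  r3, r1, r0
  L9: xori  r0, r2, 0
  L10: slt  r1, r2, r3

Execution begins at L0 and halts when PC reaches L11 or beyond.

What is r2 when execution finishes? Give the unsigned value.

13

PC=0  add  r3, r0, r3        | r0=0 r1=7 r2=10 r3=13
PC=1  bne  r1, r0, L7        | r0=0 r1=7 r2=10 r3=13  [TAKEN]
PC=2  xori  r2, r2, 7        | r0=0 r1=7 r2=13 r3=13
PC=7  xori  r1, r1, 8        | r0=0 r1=15 r2=13 r3=13
PC=8  and  r3, r1, r0        | r0=0 r1=15 r2=13 r3=0
PC=9  xori  r0, r2, 0        | r0=0 r1=15 r2=13 r3=0
PC=10 slt  r1, r2, r3        | r0=0 r1=0 r2=13 r3=0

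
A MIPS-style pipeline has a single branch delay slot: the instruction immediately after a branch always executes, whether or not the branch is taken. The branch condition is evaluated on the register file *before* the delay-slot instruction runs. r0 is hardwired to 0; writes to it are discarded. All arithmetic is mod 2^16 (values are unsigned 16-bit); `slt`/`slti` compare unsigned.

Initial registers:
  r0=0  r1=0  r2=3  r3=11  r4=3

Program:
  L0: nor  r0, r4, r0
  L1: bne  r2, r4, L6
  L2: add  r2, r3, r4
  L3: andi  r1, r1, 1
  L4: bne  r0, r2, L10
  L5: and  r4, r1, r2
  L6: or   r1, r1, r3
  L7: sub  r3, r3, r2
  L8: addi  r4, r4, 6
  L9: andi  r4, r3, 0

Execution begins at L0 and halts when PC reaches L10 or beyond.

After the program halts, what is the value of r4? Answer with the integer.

0

#0 nor  r0, r4, r0 ; 0/0/3/11/3
#1 bne  r2, r4, L6 ; 0/0/3/11/3 ; →fallthru
#2 add  r2, r3, r4 ; 0/0/14/11/3
#3 andi  r1, r1, 1 ; 0/0/14/11/3
#4 bne  r0, r2, L10 ; 0/0/14/11/3 ; →target
#5 and  r4, r1, r2 ; 0/0/14/11/0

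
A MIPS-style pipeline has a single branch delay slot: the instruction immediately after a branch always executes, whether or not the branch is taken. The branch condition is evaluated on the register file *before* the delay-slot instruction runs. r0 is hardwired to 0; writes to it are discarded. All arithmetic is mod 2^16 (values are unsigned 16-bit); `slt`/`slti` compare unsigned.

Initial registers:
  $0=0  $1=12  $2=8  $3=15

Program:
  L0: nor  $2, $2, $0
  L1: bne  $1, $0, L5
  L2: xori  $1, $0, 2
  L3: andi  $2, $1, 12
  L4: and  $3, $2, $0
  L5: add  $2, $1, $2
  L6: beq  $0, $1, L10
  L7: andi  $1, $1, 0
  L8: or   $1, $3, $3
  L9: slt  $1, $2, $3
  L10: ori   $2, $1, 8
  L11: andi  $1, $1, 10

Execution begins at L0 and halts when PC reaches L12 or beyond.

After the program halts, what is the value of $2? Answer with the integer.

[0] nor  $2, $2, $0  →  {$0:0, $1:12, $2:65527, $3:15}
[1] bne  $1, $0, L5  →  {$0:0, $1:12, $2:65527, $3:15}  ⟨branch taken⟩
[2] xori  $1, $0, 2  →  {$0:0, $1:2, $2:65527, $3:15}
[5] add  $2, $1, $2  →  {$0:0, $1:2, $2:65529, $3:15}
[6] beq  $0, $1, L10  →  {$0:0, $1:2, $2:65529, $3:15}  ⟨branch fallthrough⟩
[7] andi  $1, $1, 0  →  {$0:0, $1:0, $2:65529, $3:15}
[8] or   $1, $3, $3  →  {$0:0, $1:15, $2:65529, $3:15}
[9] slt  $1, $2, $3  →  {$0:0, $1:0, $2:65529, $3:15}
[10] ori   $2, $1, 8  →  {$0:0, $1:0, $2:8, $3:15}
[11] andi  $1, $1, 10  →  {$0:0, $1:0, $2:8, $3:15}

8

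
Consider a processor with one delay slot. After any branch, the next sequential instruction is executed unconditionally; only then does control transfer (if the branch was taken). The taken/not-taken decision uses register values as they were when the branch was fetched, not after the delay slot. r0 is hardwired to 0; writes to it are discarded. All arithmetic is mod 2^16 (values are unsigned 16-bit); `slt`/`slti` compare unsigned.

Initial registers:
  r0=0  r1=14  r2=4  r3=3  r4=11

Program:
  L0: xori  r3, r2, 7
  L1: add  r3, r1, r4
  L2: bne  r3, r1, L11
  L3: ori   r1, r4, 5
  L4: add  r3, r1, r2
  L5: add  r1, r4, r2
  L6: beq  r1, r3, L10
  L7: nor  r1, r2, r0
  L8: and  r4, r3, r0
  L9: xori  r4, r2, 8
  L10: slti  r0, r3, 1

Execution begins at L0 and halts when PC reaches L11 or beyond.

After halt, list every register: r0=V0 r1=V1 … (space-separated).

r0=0 r1=15 r2=4 r3=25 r4=11

PC=0  xori  r3, r2, 7        | r0=0 r1=14 r2=4 r3=3 r4=11
PC=1  add  r3, r1, r4        | r0=0 r1=14 r2=4 r3=25 r4=11
PC=2  bne  r3, r1, L11       | r0=0 r1=14 r2=4 r3=25 r4=11  [TAKEN]
PC=3  ori   r1, r4, 5        | r0=0 r1=15 r2=4 r3=25 r4=11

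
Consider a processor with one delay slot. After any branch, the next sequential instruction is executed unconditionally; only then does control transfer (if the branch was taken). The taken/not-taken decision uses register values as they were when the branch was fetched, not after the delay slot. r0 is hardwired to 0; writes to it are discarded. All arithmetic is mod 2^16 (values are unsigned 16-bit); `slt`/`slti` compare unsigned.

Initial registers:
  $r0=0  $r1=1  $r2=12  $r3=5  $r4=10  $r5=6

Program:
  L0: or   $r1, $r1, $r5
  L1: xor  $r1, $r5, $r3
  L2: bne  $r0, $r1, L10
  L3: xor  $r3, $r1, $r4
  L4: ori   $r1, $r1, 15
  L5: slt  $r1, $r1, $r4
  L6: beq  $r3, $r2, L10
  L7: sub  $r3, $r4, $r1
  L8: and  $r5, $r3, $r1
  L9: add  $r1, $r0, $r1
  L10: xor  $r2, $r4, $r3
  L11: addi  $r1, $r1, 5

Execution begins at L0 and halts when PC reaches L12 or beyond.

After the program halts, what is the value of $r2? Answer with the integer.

3

#0 or   $r1, $r1, $r5 ; 0/7/12/5/10/6
#1 xor  $r1, $r5, $r3 ; 0/3/12/5/10/6
#2 bne  $r0, $r1, L10 ; 0/3/12/5/10/6 ; →target
#3 xor  $r3, $r1, $r4 ; 0/3/12/9/10/6
#10 xor  $r2, $r4, $r3 ; 0/3/3/9/10/6
#11 addi  $r1, $r1, 5 ; 0/8/3/9/10/6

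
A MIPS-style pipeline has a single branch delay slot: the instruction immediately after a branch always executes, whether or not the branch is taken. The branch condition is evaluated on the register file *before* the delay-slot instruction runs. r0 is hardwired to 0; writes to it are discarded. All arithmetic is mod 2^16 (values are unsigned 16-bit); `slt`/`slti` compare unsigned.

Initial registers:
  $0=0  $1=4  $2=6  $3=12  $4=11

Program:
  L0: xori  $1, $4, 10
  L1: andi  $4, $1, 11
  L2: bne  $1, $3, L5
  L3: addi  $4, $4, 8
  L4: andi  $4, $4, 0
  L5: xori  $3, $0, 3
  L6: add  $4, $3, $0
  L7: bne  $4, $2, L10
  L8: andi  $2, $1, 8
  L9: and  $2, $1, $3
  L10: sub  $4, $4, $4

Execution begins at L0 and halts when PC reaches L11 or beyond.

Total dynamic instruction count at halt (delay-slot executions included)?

[0] xori  $1, $4, 10  →  {$0:0, $1:1, $2:6, $3:12, $4:11}
[1] andi  $4, $1, 11  →  {$0:0, $1:1, $2:6, $3:12, $4:1}
[2] bne  $1, $3, L5  →  {$0:0, $1:1, $2:6, $3:12, $4:1}  ⟨branch taken⟩
[3] addi  $4, $4, 8  →  {$0:0, $1:1, $2:6, $3:12, $4:9}
[5] xori  $3, $0, 3  →  {$0:0, $1:1, $2:6, $3:3, $4:9}
[6] add  $4, $3, $0  →  {$0:0, $1:1, $2:6, $3:3, $4:3}
[7] bne  $4, $2, L10  →  {$0:0, $1:1, $2:6, $3:3, $4:3}  ⟨branch taken⟩
[8] andi  $2, $1, 8  →  {$0:0, $1:1, $2:0, $3:3, $4:3}
[10] sub  $4, $4, $4  →  {$0:0, $1:1, $2:0, $3:3, $4:0}

9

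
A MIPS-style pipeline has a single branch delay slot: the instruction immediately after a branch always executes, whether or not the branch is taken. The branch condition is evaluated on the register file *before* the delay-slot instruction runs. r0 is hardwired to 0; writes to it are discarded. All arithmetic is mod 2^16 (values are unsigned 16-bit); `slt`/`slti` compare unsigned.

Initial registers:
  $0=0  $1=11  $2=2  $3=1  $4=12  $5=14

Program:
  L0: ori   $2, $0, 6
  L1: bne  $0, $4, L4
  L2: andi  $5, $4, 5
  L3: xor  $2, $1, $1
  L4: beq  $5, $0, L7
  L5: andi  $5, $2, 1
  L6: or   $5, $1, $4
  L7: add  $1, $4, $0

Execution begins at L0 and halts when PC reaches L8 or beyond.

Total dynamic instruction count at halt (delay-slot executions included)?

7

#0 ori   $2, $0, 6 ; 0/11/6/1/12/14
#1 bne  $0, $4, L4 ; 0/11/6/1/12/14 ; →target
#2 andi  $5, $4, 5 ; 0/11/6/1/12/4
#4 beq  $5, $0, L7 ; 0/11/6/1/12/4 ; →fallthru
#5 andi  $5, $2, 1 ; 0/11/6/1/12/0
#6 or   $5, $1, $4 ; 0/11/6/1/12/15
#7 add  $1, $4, $0 ; 0/12/6/1/12/15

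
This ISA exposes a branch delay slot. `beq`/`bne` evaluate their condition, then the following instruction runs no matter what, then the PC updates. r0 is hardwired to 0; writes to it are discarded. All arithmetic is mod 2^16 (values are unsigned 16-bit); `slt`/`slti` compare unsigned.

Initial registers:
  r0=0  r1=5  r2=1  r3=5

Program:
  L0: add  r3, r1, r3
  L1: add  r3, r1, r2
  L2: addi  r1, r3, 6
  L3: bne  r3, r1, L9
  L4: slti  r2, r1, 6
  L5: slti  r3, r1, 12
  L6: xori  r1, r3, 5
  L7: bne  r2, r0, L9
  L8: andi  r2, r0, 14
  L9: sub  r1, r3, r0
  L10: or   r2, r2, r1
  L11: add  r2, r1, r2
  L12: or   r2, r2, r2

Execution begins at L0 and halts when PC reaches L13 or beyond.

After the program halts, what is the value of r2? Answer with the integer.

PC=0  add  r3, r1, r3        | r0=0 r1=5 r2=1 r3=10
PC=1  add  r3, r1, r2        | r0=0 r1=5 r2=1 r3=6
PC=2  addi  r1, r3, 6        | r0=0 r1=12 r2=1 r3=6
PC=3  bne  r3, r1, L9        | r0=0 r1=12 r2=1 r3=6  [TAKEN]
PC=4  slti  r2, r1, 6        | r0=0 r1=12 r2=0 r3=6
PC=9  sub  r1, r3, r0        | r0=0 r1=6 r2=0 r3=6
PC=10 or   r2, r2, r1        | r0=0 r1=6 r2=6 r3=6
PC=11 add  r2, r1, r2        | r0=0 r1=6 r2=12 r3=6
PC=12 or   r2, r2, r2        | r0=0 r1=6 r2=12 r3=6

12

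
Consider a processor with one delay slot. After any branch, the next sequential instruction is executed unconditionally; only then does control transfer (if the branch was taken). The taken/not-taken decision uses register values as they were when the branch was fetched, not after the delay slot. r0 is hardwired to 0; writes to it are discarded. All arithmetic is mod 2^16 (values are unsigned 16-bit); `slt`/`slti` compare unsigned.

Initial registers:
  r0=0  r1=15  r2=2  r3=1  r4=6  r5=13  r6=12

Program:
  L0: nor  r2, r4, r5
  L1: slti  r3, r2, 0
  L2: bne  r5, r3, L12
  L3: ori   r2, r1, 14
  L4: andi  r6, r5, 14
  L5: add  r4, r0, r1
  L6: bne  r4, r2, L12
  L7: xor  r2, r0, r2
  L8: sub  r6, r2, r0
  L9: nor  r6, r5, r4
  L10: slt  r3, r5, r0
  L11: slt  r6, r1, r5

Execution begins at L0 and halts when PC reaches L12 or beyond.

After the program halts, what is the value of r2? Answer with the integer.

[0] nor  r2, r4, r5  →  {r0:0, r1:15, r2:65520, r3:1, r4:6, r5:13, r6:12}
[1] slti  r3, r2, 0  →  {r0:0, r1:15, r2:65520, r3:0, r4:6, r5:13, r6:12}
[2] bne  r5, r3, L12  →  {r0:0, r1:15, r2:65520, r3:0, r4:6, r5:13, r6:12}  ⟨branch taken⟩
[3] ori   r2, r1, 14  →  {r0:0, r1:15, r2:15, r3:0, r4:6, r5:13, r6:12}

15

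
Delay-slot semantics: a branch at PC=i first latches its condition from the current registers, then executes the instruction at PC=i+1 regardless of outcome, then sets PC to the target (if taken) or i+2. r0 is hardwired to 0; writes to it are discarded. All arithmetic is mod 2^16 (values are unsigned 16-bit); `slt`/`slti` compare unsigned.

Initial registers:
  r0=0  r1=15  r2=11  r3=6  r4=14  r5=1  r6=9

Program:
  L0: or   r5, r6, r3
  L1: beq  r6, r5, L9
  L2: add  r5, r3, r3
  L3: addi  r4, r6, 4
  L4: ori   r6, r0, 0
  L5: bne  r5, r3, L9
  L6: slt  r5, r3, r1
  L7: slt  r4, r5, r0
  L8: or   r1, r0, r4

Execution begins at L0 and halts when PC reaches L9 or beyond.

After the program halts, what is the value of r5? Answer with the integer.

PC=0  or   r5, r6, r3        | r0=0 r1=15 r2=11 r3=6 r4=14 r5=15 r6=9
PC=1  beq  r6, r5, L9        | r0=0 r1=15 r2=11 r3=6 r4=14 r5=15 r6=9  [not taken]
PC=2  add  r5, r3, r3        | r0=0 r1=15 r2=11 r3=6 r4=14 r5=12 r6=9
PC=3  addi  r4, r6, 4        | r0=0 r1=15 r2=11 r3=6 r4=13 r5=12 r6=9
PC=4  ori   r6, r0, 0        | r0=0 r1=15 r2=11 r3=6 r4=13 r5=12 r6=0
PC=5  bne  r5, r3, L9        | r0=0 r1=15 r2=11 r3=6 r4=13 r5=12 r6=0  [TAKEN]
PC=6  slt  r5, r3, r1        | r0=0 r1=15 r2=11 r3=6 r4=13 r5=1 r6=0

1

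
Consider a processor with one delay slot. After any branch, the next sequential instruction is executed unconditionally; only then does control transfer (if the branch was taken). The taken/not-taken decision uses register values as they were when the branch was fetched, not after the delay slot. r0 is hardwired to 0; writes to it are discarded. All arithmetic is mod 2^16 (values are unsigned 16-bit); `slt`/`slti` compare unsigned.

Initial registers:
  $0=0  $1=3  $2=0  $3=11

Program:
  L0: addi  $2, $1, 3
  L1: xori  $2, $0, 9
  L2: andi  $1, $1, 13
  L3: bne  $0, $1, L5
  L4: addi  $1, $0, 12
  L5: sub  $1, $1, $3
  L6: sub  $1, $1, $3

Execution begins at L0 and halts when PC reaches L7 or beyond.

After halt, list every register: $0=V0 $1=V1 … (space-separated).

[0] addi  $2, $1, 3  →  {$0:0, $1:3, $2:6, $3:11}
[1] xori  $2, $0, 9  →  {$0:0, $1:3, $2:9, $3:11}
[2] andi  $1, $1, 13  →  {$0:0, $1:1, $2:9, $3:11}
[3] bne  $0, $1, L5  →  {$0:0, $1:1, $2:9, $3:11}  ⟨branch taken⟩
[4] addi  $1, $0, 12  →  {$0:0, $1:12, $2:9, $3:11}
[5] sub  $1, $1, $3  →  {$0:0, $1:1, $2:9, $3:11}
[6] sub  $1, $1, $3  →  {$0:0, $1:65526, $2:9, $3:11}

$0=0 $1=65526 $2=9 $3=11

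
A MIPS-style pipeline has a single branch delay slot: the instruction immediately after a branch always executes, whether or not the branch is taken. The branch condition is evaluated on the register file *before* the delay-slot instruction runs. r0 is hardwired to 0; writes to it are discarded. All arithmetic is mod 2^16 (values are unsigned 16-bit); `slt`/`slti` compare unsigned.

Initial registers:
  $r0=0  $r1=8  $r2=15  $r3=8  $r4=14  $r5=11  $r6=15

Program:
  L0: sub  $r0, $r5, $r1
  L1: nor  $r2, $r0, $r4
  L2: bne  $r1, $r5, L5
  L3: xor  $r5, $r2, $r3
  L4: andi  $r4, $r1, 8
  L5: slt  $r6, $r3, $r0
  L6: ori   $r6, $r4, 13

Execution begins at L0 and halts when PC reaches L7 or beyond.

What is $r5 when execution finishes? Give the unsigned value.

65529

#0 sub  $r0, $r5, $r1 ; 0/8/15/8/14/11/15
#1 nor  $r2, $r0, $r4 ; 0/8/65521/8/14/11/15
#2 bne  $r1, $r5, L5 ; 0/8/65521/8/14/11/15 ; →target
#3 xor  $r5, $r2, $r3 ; 0/8/65521/8/14/65529/15
#5 slt  $r6, $r3, $r0 ; 0/8/65521/8/14/65529/0
#6 ori   $r6, $r4, 13 ; 0/8/65521/8/14/65529/15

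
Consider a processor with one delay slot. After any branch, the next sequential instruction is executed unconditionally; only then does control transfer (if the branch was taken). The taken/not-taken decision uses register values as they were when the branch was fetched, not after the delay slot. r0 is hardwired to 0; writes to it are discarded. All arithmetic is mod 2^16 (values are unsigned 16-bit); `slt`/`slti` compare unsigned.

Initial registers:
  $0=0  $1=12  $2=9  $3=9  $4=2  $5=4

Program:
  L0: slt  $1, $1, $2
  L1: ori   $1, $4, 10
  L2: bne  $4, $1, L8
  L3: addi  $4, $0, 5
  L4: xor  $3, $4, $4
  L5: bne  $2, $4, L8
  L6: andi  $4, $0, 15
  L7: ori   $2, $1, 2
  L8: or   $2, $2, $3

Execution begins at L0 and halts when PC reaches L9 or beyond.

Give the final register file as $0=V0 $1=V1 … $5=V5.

[0] slt  $1, $1, $2  →  {$0:0, $1:0, $2:9, $3:9, $4:2, $5:4}
[1] ori   $1, $4, 10  →  {$0:0, $1:10, $2:9, $3:9, $4:2, $5:4}
[2] bne  $4, $1, L8  →  {$0:0, $1:10, $2:9, $3:9, $4:2, $5:4}  ⟨branch taken⟩
[3] addi  $4, $0, 5  →  {$0:0, $1:10, $2:9, $3:9, $4:5, $5:4}
[8] or   $2, $2, $3  →  {$0:0, $1:10, $2:9, $3:9, $4:5, $5:4}

$0=0 $1=10 $2=9 $3=9 $4=5 $5=4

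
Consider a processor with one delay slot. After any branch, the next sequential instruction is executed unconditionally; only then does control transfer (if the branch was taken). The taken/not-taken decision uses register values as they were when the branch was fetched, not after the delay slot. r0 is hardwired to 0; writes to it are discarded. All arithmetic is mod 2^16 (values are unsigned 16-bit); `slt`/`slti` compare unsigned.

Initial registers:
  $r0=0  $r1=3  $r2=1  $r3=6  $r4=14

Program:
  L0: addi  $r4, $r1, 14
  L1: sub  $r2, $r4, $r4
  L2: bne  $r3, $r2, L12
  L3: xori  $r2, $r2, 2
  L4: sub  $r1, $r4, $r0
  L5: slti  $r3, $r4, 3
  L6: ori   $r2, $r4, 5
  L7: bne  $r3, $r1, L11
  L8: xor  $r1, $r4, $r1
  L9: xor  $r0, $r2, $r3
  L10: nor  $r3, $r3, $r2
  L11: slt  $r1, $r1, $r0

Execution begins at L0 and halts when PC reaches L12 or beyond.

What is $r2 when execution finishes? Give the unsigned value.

2

[0] addi  $r4, $r1, 14  →  {$r0:0, $r1:3, $r2:1, $r3:6, $r4:17}
[1] sub  $r2, $r4, $r4  →  {$r0:0, $r1:3, $r2:0, $r3:6, $r4:17}
[2] bne  $r3, $r2, L12  →  {$r0:0, $r1:3, $r2:0, $r3:6, $r4:17}  ⟨branch taken⟩
[3] xori  $r2, $r2, 2  →  {$r0:0, $r1:3, $r2:2, $r3:6, $r4:17}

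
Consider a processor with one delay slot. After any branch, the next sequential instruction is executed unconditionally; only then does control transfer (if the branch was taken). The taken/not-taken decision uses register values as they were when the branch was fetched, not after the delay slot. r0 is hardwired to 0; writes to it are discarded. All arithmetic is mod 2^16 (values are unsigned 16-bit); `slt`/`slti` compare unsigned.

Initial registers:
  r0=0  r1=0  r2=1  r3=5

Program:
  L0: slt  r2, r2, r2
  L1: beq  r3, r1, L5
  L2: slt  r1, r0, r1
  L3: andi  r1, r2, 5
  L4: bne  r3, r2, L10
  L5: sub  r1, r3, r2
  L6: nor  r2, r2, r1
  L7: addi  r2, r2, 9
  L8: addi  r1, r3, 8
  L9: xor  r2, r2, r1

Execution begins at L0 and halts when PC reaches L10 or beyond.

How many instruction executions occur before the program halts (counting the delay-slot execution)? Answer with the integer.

[0] slt  r2, r2, r2  →  {r0:0, r1:0, r2:0, r3:5}
[1] beq  r3, r1, L5  →  {r0:0, r1:0, r2:0, r3:5}  ⟨branch fallthrough⟩
[2] slt  r1, r0, r1  →  {r0:0, r1:0, r2:0, r3:5}
[3] andi  r1, r2, 5  →  {r0:0, r1:0, r2:0, r3:5}
[4] bne  r3, r2, L10  →  {r0:0, r1:0, r2:0, r3:5}  ⟨branch taken⟩
[5] sub  r1, r3, r2  →  {r0:0, r1:5, r2:0, r3:5}

6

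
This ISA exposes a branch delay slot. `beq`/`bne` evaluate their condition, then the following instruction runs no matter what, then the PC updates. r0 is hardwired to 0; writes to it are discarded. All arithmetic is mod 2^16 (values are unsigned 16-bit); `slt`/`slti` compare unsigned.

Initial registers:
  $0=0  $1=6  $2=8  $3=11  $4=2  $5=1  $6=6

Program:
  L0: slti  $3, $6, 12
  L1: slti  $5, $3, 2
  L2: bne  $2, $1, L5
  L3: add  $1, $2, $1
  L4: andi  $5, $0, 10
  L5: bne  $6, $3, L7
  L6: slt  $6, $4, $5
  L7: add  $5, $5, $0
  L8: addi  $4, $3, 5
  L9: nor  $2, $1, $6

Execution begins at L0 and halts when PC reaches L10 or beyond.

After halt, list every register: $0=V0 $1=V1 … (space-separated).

#0 slti  $3, $6, 12 ; 0/6/8/1/2/1/6
#1 slti  $5, $3, 2 ; 0/6/8/1/2/1/6
#2 bne  $2, $1, L5 ; 0/6/8/1/2/1/6 ; →target
#3 add  $1, $2, $1 ; 0/14/8/1/2/1/6
#5 bne  $6, $3, L7 ; 0/14/8/1/2/1/6 ; →target
#6 slt  $6, $4, $5 ; 0/14/8/1/2/1/0
#7 add  $5, $5, $0 ; 0/14/8/1/2/1/0
#8 addi  $4, $3, 5 ; 0/14/8/1/6/1/0
#9 nor  $2, $1, $6 ; 0/14/65521/1/6/1/0

$0=0 $1=14 $2=65521 $3=1 $4=6 $5=1 $6=0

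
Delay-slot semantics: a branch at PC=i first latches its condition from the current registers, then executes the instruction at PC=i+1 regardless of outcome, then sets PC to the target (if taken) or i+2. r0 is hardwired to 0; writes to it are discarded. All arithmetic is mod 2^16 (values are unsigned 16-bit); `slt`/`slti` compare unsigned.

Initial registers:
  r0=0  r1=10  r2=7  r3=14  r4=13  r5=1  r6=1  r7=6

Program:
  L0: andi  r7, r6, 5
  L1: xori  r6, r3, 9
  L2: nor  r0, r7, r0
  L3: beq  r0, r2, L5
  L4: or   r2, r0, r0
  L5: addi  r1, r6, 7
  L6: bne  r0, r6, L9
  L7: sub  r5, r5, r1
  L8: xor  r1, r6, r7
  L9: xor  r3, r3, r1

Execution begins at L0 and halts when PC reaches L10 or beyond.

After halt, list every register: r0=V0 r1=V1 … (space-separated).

#0 andi  r7, r6, 5 ; 0/10/7/14/13/1/1/1
#1 xori  r6, r3, 9 ; 0/10/7/14/13/1/7/1
#2 nor  r0, r7, r0 ; 0/10/7/14/13/1/7/1
#3 beq  r0, r2, L5 ; 0/10/7/14/13/1/7/1 ; →fallthru
#4 or   r2, r0, r0 ; 0/10/0/14/13/1/7/1
#5 addi  r1, r6, 7 ; 0/14/0/14/13/1/7/1
#6 bne  r0, r6, L9 ; 0/14/0/14/13/1/7/1 ; →target
#7 sub  r5, r5, r1 ; 0/14/0/14/13/65523/7/1
#9 xor  r3, r3, r1 ; 0/14/0/0/13/65523/7/1

r0=0 r1=14 r2=0 r3=0 r4=13 r5=65523 r6=7 r7=1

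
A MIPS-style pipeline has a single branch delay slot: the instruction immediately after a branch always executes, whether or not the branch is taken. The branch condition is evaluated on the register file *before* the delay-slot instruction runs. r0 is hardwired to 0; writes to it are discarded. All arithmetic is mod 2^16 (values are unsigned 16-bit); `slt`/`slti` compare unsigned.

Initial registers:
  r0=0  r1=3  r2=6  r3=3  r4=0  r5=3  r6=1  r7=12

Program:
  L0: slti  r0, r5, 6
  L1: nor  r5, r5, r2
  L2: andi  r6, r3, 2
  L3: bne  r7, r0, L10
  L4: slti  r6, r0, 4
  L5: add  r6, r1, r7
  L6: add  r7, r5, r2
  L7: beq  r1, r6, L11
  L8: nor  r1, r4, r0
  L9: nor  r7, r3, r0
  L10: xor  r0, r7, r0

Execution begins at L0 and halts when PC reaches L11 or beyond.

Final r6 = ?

#0 slti  r0, r5, 6 ; 0/3/6/3/0/3/1/12
#1 nor  r5, r5, r2 ; 0/3/6/3/0/65528/1/12
#2 andi  r6, r3, 2 ; 0/3/6/3/0/65528/2/12
#3 bne  r7, r0, L10 ; 0/3/6/3/0/65528/2/12 ; →target
#4 slti  r6, r0, 4 ; 0/3/6/3/0/65528/1/12
#10 xor  r0, r7, r0 ; 0/3/6/3/0/65528/1/12

1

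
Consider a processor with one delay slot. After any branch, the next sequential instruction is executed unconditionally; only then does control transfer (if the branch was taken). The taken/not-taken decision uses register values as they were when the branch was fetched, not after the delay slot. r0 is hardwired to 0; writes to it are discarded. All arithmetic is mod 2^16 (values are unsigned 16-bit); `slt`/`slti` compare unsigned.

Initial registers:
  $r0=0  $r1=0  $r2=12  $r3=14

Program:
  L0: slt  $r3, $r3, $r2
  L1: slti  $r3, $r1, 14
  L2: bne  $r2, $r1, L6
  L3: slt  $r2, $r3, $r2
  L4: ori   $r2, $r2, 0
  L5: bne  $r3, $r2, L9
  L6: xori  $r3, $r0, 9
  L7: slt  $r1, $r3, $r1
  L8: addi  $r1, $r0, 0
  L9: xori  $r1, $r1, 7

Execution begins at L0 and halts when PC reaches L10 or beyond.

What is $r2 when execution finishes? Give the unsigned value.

[0] slt  $r3, $r3, $r2  →  {$r0:0, $r1:0, $r2:12, $r3:0}
[1] slti  $r3, $r1, 14  →  {$r0:0, $r1:0, $r2:12, $r3:1}
[2] bne  $r2, $r1, L6  →  {$r0:0, $r1:0, $r2:12, $r3:1}  ⟨branch taken⟩
[3] slt  $r2, $r3, $r2  →  {$r0:0, $r1:0, $r2:1, $r3:1}
[6] xori  $r3, $r0, 9  →  {$r0:0, $r1:0, $r2:1, $r3:9}
[7] slt  $r1, $r3, $r1  →  {$r0:0, $r1:0, $r2:1, $r3:9}
[8] addi  $r1, $r0, 0  →  {$r0:0, $r1:0, $r2:1, $r3:9}
[9] xori  $r1, $r1, 7  →  {$r0:0, $r1:7, $r2:1, $r3:9}

1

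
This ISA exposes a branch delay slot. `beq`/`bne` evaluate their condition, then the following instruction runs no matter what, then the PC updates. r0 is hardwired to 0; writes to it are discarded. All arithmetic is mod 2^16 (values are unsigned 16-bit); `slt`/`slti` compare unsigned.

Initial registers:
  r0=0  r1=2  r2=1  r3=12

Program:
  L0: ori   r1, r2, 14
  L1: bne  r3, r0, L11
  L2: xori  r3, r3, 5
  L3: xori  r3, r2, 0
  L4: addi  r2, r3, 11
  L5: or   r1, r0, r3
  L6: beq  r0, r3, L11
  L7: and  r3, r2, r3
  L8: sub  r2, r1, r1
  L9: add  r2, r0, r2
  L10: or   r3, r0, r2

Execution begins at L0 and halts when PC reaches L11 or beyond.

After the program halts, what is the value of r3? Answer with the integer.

9

  step pc=0: ori   r1, r2, 14  regs=(0,15,1,12)
  step pc=1: bne  r3, r0, L11  cond=T  regs=(0,15,1,12)
  step pc=2: xori  r3, r3, 5  regs=(0,15,1,9)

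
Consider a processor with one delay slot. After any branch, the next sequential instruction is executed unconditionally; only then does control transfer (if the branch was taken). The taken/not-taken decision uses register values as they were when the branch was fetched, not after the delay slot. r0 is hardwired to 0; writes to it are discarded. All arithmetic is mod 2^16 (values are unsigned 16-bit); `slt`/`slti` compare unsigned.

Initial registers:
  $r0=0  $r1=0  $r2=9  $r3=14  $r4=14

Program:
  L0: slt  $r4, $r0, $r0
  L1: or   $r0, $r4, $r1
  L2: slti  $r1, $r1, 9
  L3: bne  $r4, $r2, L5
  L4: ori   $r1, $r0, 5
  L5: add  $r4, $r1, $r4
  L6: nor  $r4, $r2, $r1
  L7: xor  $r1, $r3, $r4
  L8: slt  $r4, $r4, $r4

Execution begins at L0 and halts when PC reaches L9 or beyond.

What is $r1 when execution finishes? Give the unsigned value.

65532

PC=0  slt  $r4, $r0, $r0     | $r0=0 $r1=0 $r2=9 $r3=14 $r4=0
PC=1  or   $r0, $r4, $r1     | $r0=0 $r1=0 $r2=9 $r3=14 $r4=0
PC=2  slti  $r1, $r1, 9      | $r0=0 $r1=1 $r2=9 $r3=14 $r4=0
PC=3  bne  $r4, $r2, L5      | $r0=0 $r1=1 $r2=9 $r3=14 $r4=0  [TAKEN]
PC=4  ori   $r1, $r0, 5      | $r0=0 $r1=5 $r2=9 $r3=14 $r4=0
PC=5  add  $r4, $r1, $r4     | $r0=0 $r1=5 $r2=9 $r3=14 $r4=5
PC=6  nor  $r4, $r2, $r1     | $r0=0 $r1=5 $r2=9 $r3=14 $r4=65522
PC=7  xor  $r1, $r3, $r4     | $r0=0 $r1=65532 $r2=9 $r3=14 $r4=65522
PC=8  slt  $r4, $r4, $r4     | $r0=0 $r1=65532 $r2=9 $r3=14 $r4=0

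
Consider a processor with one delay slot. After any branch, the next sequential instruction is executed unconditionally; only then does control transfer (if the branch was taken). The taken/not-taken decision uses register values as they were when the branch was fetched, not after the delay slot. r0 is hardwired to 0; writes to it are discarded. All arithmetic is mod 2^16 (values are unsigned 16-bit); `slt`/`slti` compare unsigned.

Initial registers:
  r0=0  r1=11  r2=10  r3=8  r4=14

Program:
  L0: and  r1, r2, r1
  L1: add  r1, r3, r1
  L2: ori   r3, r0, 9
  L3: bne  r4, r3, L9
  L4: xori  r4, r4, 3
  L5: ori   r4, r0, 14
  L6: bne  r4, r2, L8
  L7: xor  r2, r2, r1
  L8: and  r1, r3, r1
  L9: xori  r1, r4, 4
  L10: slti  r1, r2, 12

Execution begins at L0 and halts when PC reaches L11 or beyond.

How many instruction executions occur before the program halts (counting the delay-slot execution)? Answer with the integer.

  step pc=0: and  r1, r2, r1  regs=(0,10,10,8,14)
  step pc=1: add  r1, r3, r1  regs=(0,18,10,8,14)
  step pc=2: ori   r3, r0, 9  regs=(0,18,10,9,14)
  step pc=3: bne  r4, r3, L9  cond=T  regs=(0,18,10,9,14)
  step pc=4: xori  r4, r4, 3  regs=(0,18,10,9,13)
  step pc=9: xori  r1, r4, 4  regs=(0,9,10,9,13)
  step pc=10: slti  r1, r2, 12  regs=(0,1,10,9,13)

7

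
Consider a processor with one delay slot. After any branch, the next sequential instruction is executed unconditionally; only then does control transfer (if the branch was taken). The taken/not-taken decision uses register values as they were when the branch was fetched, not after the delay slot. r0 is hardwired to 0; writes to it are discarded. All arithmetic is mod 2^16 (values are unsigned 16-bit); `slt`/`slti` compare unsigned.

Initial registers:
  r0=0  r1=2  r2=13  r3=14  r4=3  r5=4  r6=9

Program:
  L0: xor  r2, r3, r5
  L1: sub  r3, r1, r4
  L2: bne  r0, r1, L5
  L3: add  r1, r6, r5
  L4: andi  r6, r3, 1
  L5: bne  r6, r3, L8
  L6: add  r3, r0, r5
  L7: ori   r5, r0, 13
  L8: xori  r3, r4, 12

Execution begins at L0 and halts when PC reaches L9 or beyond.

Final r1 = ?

13

PC=0  xor  r2, r3, r5        | r0=0 r1=2 r2=10 r3=14 r4=3 r5=4 r6=9
PC=1  sub  r3, r1, r4        | r0=0 r1=2 r2=10 r3=65535 r4=3 r5=4 r6=9
PC=2  bne  r0, r1, L5        | r0=0 r1=2 r2=10 r3=65535 r4=3 r5=4 r6=9  [TAKEN]
PC=3  add  r1, r6, r5        | r0=0 r1=13 r2=10 r3=65535 r4=3 r5=4 r6=9
PC=5  bne  r6, r3, L8        | r0=0 r1=13 r2=10 r3=65535 r4=3 r5=4 r6=9  [TAKEN]
PC=6  add  r3, r0, r5        | r0=0 r1=13 r2=10 r3=4 r4=3 r5=4 r6=9
PC=8  xori  r3, r4, 12       | r0=0 r1=13 r2=10 r3=15 r4=3 r5=4 r6=9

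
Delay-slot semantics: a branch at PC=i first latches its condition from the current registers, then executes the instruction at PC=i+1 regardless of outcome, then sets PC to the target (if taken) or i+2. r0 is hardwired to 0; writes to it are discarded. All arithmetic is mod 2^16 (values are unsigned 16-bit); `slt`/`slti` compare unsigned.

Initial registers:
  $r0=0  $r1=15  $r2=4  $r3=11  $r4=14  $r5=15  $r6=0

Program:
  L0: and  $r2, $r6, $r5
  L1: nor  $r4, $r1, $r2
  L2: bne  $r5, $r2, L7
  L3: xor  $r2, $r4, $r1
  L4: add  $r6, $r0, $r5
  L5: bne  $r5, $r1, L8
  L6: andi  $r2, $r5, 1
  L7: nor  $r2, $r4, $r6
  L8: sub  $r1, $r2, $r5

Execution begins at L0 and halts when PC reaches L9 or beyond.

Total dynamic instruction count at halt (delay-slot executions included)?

6

[0] and  $r2, $r6, $r5  →  {$r0:0, $r1:15, $r2:0, $r3:11, $r4:14, $r5:15, $r6:0}
[1] nor  $r4, $r1, $r2  →  {$r0:0, $r1:15, $r2:0, $r3:11, $r4:65520, $r5:15, $r6:0}
[2] bne  $r5, $r2, L7  →  {$r0:0, $r1:15, $r2:0, $r3:11, $r4:65520, $r5:15, $r6:0}  ⟨branch taken⟩
[3] xor  $r2, $r4, $r1  →  {$r0:0, $r1:15, $r2:65535, $r3:11, $r4:65520, $r5:15, $r6:0}
[7] nor  $r2, $r4, $r6  →  {$r0:0, $r1:15, $r2:15, $r3:11, $r4:65520, $r5:15, $r6:0}
[8] sub  $r1, $r2, $r5  →  {$r0:0, $r1:0, $r2:15, $r3:11, $r4:65520, $r5:15, $r6:0}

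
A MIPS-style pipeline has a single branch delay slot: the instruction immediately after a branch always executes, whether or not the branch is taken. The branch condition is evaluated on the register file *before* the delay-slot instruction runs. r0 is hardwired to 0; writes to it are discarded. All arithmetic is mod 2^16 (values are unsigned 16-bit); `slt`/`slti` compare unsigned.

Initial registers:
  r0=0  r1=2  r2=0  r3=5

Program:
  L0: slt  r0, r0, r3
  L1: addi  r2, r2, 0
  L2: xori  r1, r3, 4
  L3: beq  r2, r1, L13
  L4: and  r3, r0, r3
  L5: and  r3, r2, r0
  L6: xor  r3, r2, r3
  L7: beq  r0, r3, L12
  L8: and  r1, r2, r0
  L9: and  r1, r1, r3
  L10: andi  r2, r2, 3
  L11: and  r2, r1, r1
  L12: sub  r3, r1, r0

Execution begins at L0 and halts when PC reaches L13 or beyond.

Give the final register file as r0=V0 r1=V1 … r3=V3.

r0=0 r1=0 r2=0 r3=0

[0] slt  r0, r0, r3  →  {r0:0, r1:2, r2:0, r3:5}
[1] addi  r2, r2, 0  →  {r0:0, r1:2, r2:0, r3:5}
[2] xori  r1, r3, 4  →  {r0:0, r1:1, r2:0, r3:5}
[3] beq  r2, r1, L13  →  {r0:0, r1:1, r2:0, r3:5}  ⟨branch fallthrough⟩
[4] and  r3, r0, r3  →  {r0:0, r1:1, r2:0, r3:0}
[5] and  r3, r2, r0  →  {r0:0, r1:1, r2:0, r3:0}
[6] xor  r3, r2, r3  →  {r0:0, r1:1, r2:0, r3:0}
[7] beq  r0, r3, L12  →  {r0:0, r1:1, r2:0, r3:0}  ⟨branch taken⟩
[8] and  r1, r2, r0  →  {r0:0, r1:0, r2:0, r3:0}
[12] sub  r3, r1, r0  →  {r0:0, r1:0, r2:0, r3:0}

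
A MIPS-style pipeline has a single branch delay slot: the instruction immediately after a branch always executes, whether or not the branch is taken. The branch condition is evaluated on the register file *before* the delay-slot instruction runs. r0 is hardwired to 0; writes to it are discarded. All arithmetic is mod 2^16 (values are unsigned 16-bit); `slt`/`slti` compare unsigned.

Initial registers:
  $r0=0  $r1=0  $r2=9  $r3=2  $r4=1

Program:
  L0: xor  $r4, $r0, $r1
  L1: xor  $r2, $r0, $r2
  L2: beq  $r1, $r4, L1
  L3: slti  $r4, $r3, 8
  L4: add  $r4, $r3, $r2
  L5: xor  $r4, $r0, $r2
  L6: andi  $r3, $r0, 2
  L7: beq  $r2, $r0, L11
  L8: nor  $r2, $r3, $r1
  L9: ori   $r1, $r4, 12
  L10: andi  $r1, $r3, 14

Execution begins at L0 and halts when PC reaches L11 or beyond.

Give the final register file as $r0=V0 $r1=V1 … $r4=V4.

$r0=0 $r1=0 $r2=65535 $r3=0 $r4=9

[0] xor  $r4, $r0, $r1  →  {$r0:0, $r1:0, $r2:9, $r3:2, $r4:0}
[1] xor  $r2, $r0, $r2  →  {$r0:0, $r1:0, $r2:9, $r3:2, $r4:0}
[2] beq  $r1, $r4, L1  →  {$r0:0, $r1:0, $r2:9, $r3:2, $r4:0}  ⟨branch taken⟩
[3] slti  $r4, $r3, 8  →  {$r0:0, $r1:0, $r2:9, $r3:2, $r4:1}
[1] xor  $r2, $r0, $r2  →  {$r0:0, $r1:0, $r2:9, $r3:2, $r4:1}
[2] beq  $r1, $r4, L1  →  {$r0:0, $r1:0, $r2:9, $r3:2, $r4:1}  ⟨branch fallthrough⟩
[3] slti  $r4, $r3, 8  →  {$r0:0, $r1:0, $r2:9, $r3:2, $r4:1}
[4] add  $r4, $r3, $r2  →  {$r0:0, $r1:0, $r2:9, $r3:2, $r4:11}
[5] xor  $r4, $r0, $r2  →  {$r0:0, $r1:0, $r2:9, $r3:2, $r4:9}
[6] andi  $r3, $r0, 2  →  {$r0:0, $r1:0, $r2:9, $r3:0, $r4:9}
[7] beq  $r2, $r0, L11  →  {$r0:0, $r1:0, $r2:9, $r3:0, $r4:9}  ⟨branch fallthrough⟩
[8] nor  $r2, $r3, $r1  →  {$r0:0, $r1:0, $r2:65535, $r3:0, $r4:9}
[9] ori   $r1, $r4, 12  →  {$r0:0, $r1:13, $r2:65535, $r3:0, $r4:9}
[10] andi  $r1, $r3, 14  →  {$r0:0, $r1:0, $r2:65535, $r3:0, $r4:9}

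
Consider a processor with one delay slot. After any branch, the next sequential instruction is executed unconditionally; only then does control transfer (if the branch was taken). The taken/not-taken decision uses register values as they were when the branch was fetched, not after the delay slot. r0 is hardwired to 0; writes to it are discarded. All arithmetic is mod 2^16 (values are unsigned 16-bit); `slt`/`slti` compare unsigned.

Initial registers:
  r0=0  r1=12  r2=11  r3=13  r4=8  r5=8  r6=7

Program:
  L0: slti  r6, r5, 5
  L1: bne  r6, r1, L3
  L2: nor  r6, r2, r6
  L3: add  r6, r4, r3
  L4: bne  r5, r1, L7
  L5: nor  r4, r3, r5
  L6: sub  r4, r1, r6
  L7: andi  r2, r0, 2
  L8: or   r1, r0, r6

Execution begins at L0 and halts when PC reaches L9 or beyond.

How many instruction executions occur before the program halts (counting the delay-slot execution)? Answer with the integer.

  step pc=0: slti  r6, r5, 5  regs=(0,12,11,13,8,8,0)
  step pc=1: bne  r6, r1, L3  cond=T  regs=(0,12,11,13,8,8,0)
  step pc=2: nor  r6, r2, r6  regs=(0,12,11,13,8,8,65524)
  step pc=3: add  r6, r4, r3  regs=(0,12,11,13,8,8,21)
  step pc=4: bne  r5, r1, L7  cond=T  regs=(0,12,11,13,8,8,21)
  step pc=5: nor  r4, r3, r5  regs=(0,12,11,13,65522,8,21)
  step pc=7: andi  r2, r0, 2  regs=(0,12,0,13,65522,8,21)
  step pc=8: or   r1, r0, r6  regs=(0,21,0,13,65522,8,21)

8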